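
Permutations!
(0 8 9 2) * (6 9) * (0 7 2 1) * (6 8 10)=(0 10 6 9 1)(2 7)=[10, 0, 7, 3, 4, 5, 9, 2, 8, 1, 6]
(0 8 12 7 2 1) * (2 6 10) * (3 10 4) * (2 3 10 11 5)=(0 8 12 7 6 4 10 3 11 5 2 1)=[8, 0, 1, 11, 10, 2, 4, 6, 12, 9, 3, 5, 7]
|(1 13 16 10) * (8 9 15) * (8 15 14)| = 12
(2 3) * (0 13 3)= (0 13 3 2)= [13, 1, 0, 2, 4, 5, 6, 7, 8, 9, 10, 11, 12, 3]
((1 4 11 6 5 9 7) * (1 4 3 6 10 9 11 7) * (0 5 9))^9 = [5, 3, 2, 6, 7, 11, 9, 4, 8, 1, 0, 10] = (0 5 11 10)(1 3 6 9)(4 7)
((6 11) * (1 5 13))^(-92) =(1 5 13) =[0, 5, 2, 3, 4, 13, 6, 7, 8, 9, 10, 11, 12, 1]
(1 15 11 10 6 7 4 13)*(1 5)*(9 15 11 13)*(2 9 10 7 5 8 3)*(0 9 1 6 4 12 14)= [9, 11, 1, 2, 10, 6, 5, 12, 3, 15, 4, 7, 14, 8, 0, 13]= (0 9 15 13 8 3 2 1 11 7 12 14)(4 10)(5 6)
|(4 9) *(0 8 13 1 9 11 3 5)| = 9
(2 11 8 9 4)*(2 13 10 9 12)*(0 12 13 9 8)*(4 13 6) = (0 12 2 11)(4 9 13 10 8 6) = [12, 1, 11, 3, 9, 5, 4, 7, 6, 13, 8, 0, 2, 10]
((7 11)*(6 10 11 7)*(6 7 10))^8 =(7 11 10) =[0, 1, 2, 3, 4, 5, 6, 11, 8, 9, 7, 10]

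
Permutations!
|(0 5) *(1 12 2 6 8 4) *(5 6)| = 8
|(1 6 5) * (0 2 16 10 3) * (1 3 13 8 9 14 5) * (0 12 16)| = 18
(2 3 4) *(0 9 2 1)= (0 9 2 3 4 1)= [9, 0, 3, 4, 1, 5, 6, 7, 8, 2]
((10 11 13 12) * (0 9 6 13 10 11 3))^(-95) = (0 9 6 13 12 11 10 3) = [9, 1, 2, 0, 4, 5, 13, 7, 8, 6, 3, 10, 11, 12]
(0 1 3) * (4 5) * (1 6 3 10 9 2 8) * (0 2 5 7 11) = (0 6 3 2 8 1 10 9 5 4 7 11) = [6, 10, 8, 2, 7, 4, 3, 11, 1, 5, 9, 0]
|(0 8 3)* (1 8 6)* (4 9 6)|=|(0 4 9 6 1 8 3)|=7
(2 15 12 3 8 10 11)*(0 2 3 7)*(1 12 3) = (0 2 15 3 8 10 11 1 12 7) = [2, 12, 15, 8, 4, 5, 6, 0, 10, 9, 11, 1, 7, 13, 14, 3]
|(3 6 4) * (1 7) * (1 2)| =|(1 7 2)(3 6 4)| =3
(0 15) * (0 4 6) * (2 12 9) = (0 15 4 6)(2 12 9) = [15, 1, 12, 3, 6, 5, 0, 7, 8, 2, 10, 11, 9, 13, 14, 4]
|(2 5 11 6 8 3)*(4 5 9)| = 8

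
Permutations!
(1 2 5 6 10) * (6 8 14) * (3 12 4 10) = (1 2 5 8 14 6 3 12 4 10) = [0, 2, 5, 12, 10, 8, 3, 7, 14, 9, 1, 11, 4, 13, 6]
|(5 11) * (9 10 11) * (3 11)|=5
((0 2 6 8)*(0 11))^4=(0 11 8 6 2)=[11, 1, 0, 3, 4, 5, 2, 7, 6, 9, 10, 8]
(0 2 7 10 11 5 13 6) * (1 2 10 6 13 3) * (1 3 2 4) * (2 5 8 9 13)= [10, 4, 7, 3, 1, 5, 0, 6, 9, 13, 11, 8, 12, 2]= (0 10 11 8 9 13 2 7 6)(1 4)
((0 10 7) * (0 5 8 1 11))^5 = (0 1 5 10 11 8 7) = [1, 5, 2, 3, 4, 10, 6, 0, 7, 9, 11, 8]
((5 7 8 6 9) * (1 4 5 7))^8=(9)(1 5 4)=[0, 5, 2, 3, 1, 4, 6, 7, 8, 9]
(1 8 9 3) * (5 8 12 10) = (1 12 10 5 8 9 3) = [0, 12, 2, 1, 4, 8, 6, 7, 9, 3, 5, 11, 10]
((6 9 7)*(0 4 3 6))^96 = (9) = [0, 1, 2, 3, 4, 5, 6, 7, 8, 9]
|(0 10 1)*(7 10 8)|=|(0 8 7 10 1)|=5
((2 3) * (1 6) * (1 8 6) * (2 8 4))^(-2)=[0, 1, 6, 4, 8, 5, 3, 7, 2]=(2 6 3 4 8)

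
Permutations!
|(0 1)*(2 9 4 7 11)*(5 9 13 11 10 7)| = 6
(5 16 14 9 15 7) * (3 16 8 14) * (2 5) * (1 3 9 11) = (1 3 16 9 15 7 2 5 8 14 11) = [0, 3, 5, 16, 4, 8, 6, 2, 14, 15, 10, 1, 12, 13, 11, 7, 9]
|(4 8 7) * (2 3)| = |(2 3)(4 8 7)| = 6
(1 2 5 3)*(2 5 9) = (1 5 3)(2 9) = [0, 5, 9, 1, 4, 3, 6, 7, 8, 2]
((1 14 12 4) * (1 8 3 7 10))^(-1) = (1 10 7 3 8 4 12 14) = [0, 10, 2, 8, 12, 5, 6, 3, 4, 9, 7, 11, 14, 13, 1]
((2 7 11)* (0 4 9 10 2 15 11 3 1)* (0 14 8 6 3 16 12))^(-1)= (0 12 16 7 2 10 9 4)(1 3 6 8 14)(11 15)= [12, 3, 10, 6, 0, 5, 8, 2, 14, 4, 9, 15, 16, 13, 1, 11, 7]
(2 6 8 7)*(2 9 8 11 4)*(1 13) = [0, 13, 6, 3, 2, 5, 11, 9, 7, 8, 10, 4, 12, 1] = (1 13)(2 6 11 4)(7 9 8)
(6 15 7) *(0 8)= [8, 1, 2, 3, 4, 5, 15, 6, 0, 9, 10, 11, 12, 13, 14, 7]= (0 8)(6 15 7)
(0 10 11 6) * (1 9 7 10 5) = (0 5 1 9 7 10 11 6) = [5, 9, 2, 3, 4, 1, 0, 10, 8, 7, 11, 6]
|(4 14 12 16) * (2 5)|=|(2 5)(4 14 12 16)|=4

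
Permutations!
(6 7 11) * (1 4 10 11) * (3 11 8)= [0, 4, 2, 11, 10, 5, 7, 1, 3, 9, 8, 6]= (1 4 10 8 3 11 6 7)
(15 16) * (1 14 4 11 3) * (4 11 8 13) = [0, 14, 2, 1, 8, 5, 6, 7, 13, 9, 10, 3, 12, 4, 11, 16, 15] = (1 14 11 3)(4 8 13)(15 16)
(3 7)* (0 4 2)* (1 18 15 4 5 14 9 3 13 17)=(0 5 14 9 3 7 13 17 1 18 15 4 2)=[5, 18, 0, 7, 2, 14, 6, 13, 8, 3, 10, 11, 12, 17, 9, 4, 16, 1, 15]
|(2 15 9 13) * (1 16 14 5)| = 4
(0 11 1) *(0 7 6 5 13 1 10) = (0 11 10)(1 7 6 5 13) = [11, 7, 2, 3, 4, 13, 5, 6, 8, 9, 0, 10, 12, 1]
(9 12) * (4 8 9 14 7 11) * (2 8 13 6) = (2 8 9 12 14 7 11 4 13 6) = [0, 1, 8, 3, 13, 5, 2, 11, 9, 12, 10, 4, 14, 6, 7]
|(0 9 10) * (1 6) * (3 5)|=6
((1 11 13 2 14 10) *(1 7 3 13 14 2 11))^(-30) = (14) = [0, 1, 2, 3, 4, 5, 6, 7, 8, 9, 10, 11, 12, 13, 14]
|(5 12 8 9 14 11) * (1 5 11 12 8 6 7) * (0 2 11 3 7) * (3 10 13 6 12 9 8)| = |(0 2 11 10 13 6)(1 5 3 7)(9 14)| = 12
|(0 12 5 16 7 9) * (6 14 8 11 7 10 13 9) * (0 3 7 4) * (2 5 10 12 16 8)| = 15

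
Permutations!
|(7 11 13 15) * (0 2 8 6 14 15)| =9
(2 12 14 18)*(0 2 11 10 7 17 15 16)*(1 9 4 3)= (0 2 12 14 18 11 10 7 17 15 16)(1 9 4 3)= [2, 9, 12, 1, 3, 5, 6, 17, 8, 4, 7, 10, 14, 13, 18, 16, 0, 15, 11]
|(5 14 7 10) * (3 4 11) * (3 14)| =|(3 4 11 14 7 10 5)| =7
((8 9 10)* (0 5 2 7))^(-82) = [2, 1, 0, 3, 4, 7, 6, 5, 10, 8, 9] = (0 2)(5 7)(8 10 9)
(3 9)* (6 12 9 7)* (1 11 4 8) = [0, 11, 2, 7, 8, 5, 12, 6, 1, 3, 10, 4, 9] = (1 11 4 8)(3 7 6 12 9)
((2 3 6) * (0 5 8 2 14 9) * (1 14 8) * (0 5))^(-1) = [0, 5, 8, 2, 4, 9, 3, 7, 6, 14, 10, 11, 12, 13, 1] = (1 5 9 14)(2 8 6 3)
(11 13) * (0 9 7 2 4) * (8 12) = (0 9 7 2 4)(8 12)(11 13) = [9, 1, 4, 3, 0, 5, 6, 2, 12, 7, 10, 13, 8, 11]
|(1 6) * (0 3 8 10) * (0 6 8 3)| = 4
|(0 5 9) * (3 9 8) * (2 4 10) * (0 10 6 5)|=|(2 4 6 5 8 3 9 10)|=8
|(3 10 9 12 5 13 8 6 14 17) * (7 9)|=|(3 10 7 9 12 5 13 8 6 14 17)|=11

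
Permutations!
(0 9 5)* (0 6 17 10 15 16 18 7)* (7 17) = (0 9 5 6 7)(10 15 16 18 17) = [9, 1, 2, 3, 4, 6, 7, 0, 8, 5, 15, 11, 12, 13, 14, 16, 18, 10, 17]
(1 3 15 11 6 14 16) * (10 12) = (1 3 15 11 6 14 16)(10 12) = [0, 3, 2, 15, 4, 5, 14, 7, 8, 9, 12, 6, 10, 13, 16, 11, 1]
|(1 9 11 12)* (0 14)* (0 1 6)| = |(0 14 1 9 11 12 6)| = 7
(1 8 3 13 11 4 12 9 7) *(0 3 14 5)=(0 3 13 11 4 12 9 7 1 8 14 5)=[3, 8, 2, 13, 12, 0, 6, 1, 14, 7, 10, 4, 9, 11, 5]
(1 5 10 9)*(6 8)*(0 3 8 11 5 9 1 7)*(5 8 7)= [3, 9, 2, 7, 4, 10, 11, 0, 6, 5, 1, 8]= (0 3 7)(1 9 5 10)(6 11 8)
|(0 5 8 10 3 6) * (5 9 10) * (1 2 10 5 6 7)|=5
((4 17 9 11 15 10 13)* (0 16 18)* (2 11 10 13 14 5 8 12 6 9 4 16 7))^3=[11, 1, 13, 3, 17, 6, 14, 15, 9, 5, 8, 16, 10, 0, 12, 18, 7, 4, 2]=(0 11 16 7 15 18 2 13)(4 17)(5 6 14 12 10 8 9)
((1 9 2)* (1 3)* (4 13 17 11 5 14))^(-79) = (1 9 2 3)(4 14 5 11 17 13) = [0, 9, 3, 1, 14, 11, 6, 7, 8, 2, 10, 17, 12, 4, 5, 15, 16, 13]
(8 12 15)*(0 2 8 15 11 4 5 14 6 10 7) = [2, 1, 8, 3, 5, 14, 10, 0, 12, 9, 7, 4, 11, 13, 6, 15] = (15)(0 2 8 12 11 4 5 14 6 10 7)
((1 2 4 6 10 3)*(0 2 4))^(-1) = (0 2)(1 3 10 6 4) = [2, 3, 0, 10, 1, 5, 4, 7, 8, 9, 6]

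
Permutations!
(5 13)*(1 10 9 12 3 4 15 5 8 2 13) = (1 10 9 12 3 4 15 5)(2 13 8) = [0, 10, 13, 4, 15, 1, 6, 7, 2, 12, 9, 11, 3, 8, 14, 5]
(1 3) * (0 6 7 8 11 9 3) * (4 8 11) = (0 6 7 11 9 3 1)(4 8) = [6, 0, 2, 1, 8, 5, 7, 11, 4, 3, 10, 9]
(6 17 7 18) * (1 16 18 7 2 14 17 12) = (1 16 18 6 12)(2 14 17) = [0, 16, 14, 3, 4, 5, 12, 7, 8, 9, 10, 11, 1, 13, 17, 15, 18, 2, 6]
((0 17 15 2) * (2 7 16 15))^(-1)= (0 2 17)(7 15 16)= [2, 1, 17, 3, 4, 5, 6, 15, 8, 9, 10, 11, 12, 13, 14, 16, 7, 0]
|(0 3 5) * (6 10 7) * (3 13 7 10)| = 6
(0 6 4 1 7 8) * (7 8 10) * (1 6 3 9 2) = (0 3 9 2 1 8)(4 6)(7 10) = [3, 8, 1, 9, 6, 5, 4, 10, 0, 2, 7]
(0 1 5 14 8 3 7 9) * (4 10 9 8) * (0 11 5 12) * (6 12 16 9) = (0 1 16 9 11 5 14 4 10 6 12)(3 7 8) = [1, 16, 2, 7, 10, 14, 12, 8, 3, 11, 6, 5, 0, 13, 4, 15, 9]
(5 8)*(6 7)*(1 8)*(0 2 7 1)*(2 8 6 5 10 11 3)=(0 8 10 11 3 2 7 5)(1 6)=[8, 6, 7, 2, 4, 0, 1, 5, 10, 9, 11, 3]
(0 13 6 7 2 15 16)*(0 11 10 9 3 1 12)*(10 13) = (0 10 9 3 1 12)(2 15 16 11 13 6 7) = [10, 12, 15, 1, 4, 5, 7, 2, 8, 3, 9, 13, 0, 6, 14, 16, 11]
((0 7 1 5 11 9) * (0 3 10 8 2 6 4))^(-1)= (0 4 6 2 8 10 3 9 11 5 1 7)= [4, 7, 8, 9, 6, 1, 2, 0, 10, 11, 3, 5]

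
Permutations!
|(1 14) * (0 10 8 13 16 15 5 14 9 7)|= 11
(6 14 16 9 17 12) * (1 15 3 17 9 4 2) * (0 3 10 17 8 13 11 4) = (0 3 8 13 11 4 2 1 15 10 17 12 6 14 16) = [3, 15, 1, 8, 2, 5, 14, 7, 13, 9, 17, 4, 6, 11, 16, 10, 0, 12]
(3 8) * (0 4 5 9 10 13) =(0 4 5 9 10 13)(3 8) =[4, 1, 2, 8, 5, 9, 6, 7, 3, 10, 13, 11, 12, 0]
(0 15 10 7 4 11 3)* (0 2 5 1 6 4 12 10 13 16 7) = (0 15 13 16 7 12 10)(1 6 4 11 3 2 5) = [15, 6, 5, 2, 11, 1, 4, 12, 8, 9, 0, 3, 10, 16, 14, 13, 7]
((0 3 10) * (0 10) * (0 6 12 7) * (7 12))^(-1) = (12)(0 7 6 3) = [7, 1, 2, 0, 4, 5, 3, 6, 8, 9, 10, 11, 12]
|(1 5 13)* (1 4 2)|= 5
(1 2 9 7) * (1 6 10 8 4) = (1 2 9 7 6 10 8 4) = [0, 2, 9, 3, 1, 5, 10, 6, 4, 7, 8]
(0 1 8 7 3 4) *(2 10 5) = (0 1 8 7 3 4)(2 10 5) = [1, 8, 10, 4, 0, 2, 6, 3, 7, 9, 5]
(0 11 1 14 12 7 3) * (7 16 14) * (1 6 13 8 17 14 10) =(0 11 6 13 8 17 14 12 16 10 1 7 3) =[11, 7, 2, 0, 4, 5, 13, 3, 17, 9, 1, 6, 16, 8, 12, 15, 10, 14]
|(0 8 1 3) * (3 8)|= 2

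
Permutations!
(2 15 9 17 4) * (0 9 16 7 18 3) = (0 9 17 4 2 15 16 7 18 3) = [9, 1, 15, 0, 2, 5, 6, 18, 8, 17, 10, 11, 12, 13, 14, 16, 7, 4, 3]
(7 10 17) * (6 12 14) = (6 12 14)(7 10 17) = [0, 1, 2, 3, 4, 5, 12, 10, 8, 9, 17, 11, 14, 13, 6, 15, 16, 7]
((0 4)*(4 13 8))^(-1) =(0 4 8 13) =[4, 1, 2, 3, 8, 5, 6, 7, 13, 9, 10, 11, 12, 0]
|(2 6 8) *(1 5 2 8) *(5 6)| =2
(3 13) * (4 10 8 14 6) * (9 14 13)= (3 9 14 6 4 10 8 13)= [0, 1, 2, 9, 10, 5, 4, 7, 13, 14, 8, 11, 12, 3, 6]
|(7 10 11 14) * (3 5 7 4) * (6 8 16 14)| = |(3 5 7 10 11 6 8 16 14 4)| = 10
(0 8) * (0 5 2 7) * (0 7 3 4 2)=(0 8 5)(2 3 4)=[8, 1, 3, 4, 2, 0, 6, 7, 5]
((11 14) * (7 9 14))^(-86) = (7 14)(9 11) = [0, 1, 2, 3, 4, 5, 6, 14, 8, 11, 10, 9, 12, 13, 7]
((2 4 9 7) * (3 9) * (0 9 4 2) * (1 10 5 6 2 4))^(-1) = (0 7 9)(1 3 4 2 6 5 10) = [7, 3, 6, 4, 2, 10, 5, 9, 8, 0, 1]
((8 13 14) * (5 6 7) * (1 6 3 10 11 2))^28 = (1 3)(2 5)(6 10)(7 11)(8 13 14) = [0, 3, 5, 1, 4, 2, 10, 11, 13, 9, 6, 7, 12, 14, 8]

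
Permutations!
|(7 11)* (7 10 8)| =4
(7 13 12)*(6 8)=(6 8)(7 13 12)=[0, 1, 2, 3, 4, 5, 8, 13, 6, 9, 10, 11, 7, 12]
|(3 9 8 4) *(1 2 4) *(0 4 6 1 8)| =12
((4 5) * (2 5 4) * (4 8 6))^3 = [0, 1, 5, 3, 4, 2, 6, 7, 8] = (8)(2 5)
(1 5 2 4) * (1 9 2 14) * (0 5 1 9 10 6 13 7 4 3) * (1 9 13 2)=(0 5 14 13 7 4 10 6 2 3)(1 9)=[5, 9, 3, 0, 10, 14, 2, 4, 8, 1, 6, 11, 12, 7, 13]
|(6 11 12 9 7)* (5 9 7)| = |(5 9)(6 11 12 7)| = 4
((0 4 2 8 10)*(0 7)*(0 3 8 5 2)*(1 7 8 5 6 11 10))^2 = [0, 3, 11, 2, 4, 6, 10, 5, 7, 9, 1, 8] = (1 3 2 11 8 7 5 6 10)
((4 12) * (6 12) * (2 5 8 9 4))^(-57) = (2 12 6 4 9 8 5) = [0, 1, 12, 3, 9, 2, 4, 7, 5, 8, 10, 11, 6]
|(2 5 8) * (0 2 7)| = |(0 2 5 8 7)| = 5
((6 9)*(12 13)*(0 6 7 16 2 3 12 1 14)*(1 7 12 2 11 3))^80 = (0 3 13)(1 16 9)(2 7 6)(11 12 14) = [3, 16, 7, 13, 4, 5, 2, 6, 8, 1, 10, 12, 14, 0, 11, 15, 9]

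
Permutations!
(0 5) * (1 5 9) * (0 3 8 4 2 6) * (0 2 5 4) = (0 9 1 4 5 3 8)(2 6) = [9, 4, 6, 8, 5, 3, 2, 7, 0, 1]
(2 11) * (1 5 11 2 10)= [0, 5, 2, 3, 4, 11, 6, 7, 8, 9, 1, 10]= (1 5 11 10)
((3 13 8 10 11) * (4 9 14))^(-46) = (3 11 10 8 13)(4 14 9) = [0, 1, 2, 11, 14, 5, 6, 7, 13, 4, 8, 10, 12, 3, 9]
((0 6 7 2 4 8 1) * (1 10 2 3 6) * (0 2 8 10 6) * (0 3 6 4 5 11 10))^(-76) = [11, 10, 8, 3, 5, 4, 6, 7, 2, 9, 1, 0] = (0 11)(1 10)(2 8)(4 5)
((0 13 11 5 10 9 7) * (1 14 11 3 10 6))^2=(0 3 9)(1 11 6 14 5)(7 13 10)=[3, 11, 2, 9, 4, 1, 14, 13, 8, 0, 7, 6, 12, 10, 5]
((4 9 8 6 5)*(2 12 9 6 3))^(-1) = (2 3 8 9 12)(4 5 6) = [0, 1, 3, 8, 5, 6, 4, 7, 9, 12, 10, 11, 2]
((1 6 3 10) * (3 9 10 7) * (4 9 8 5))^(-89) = (1 8 4 10 6 5 9)(3 7) = [0, 8, 2, 7, 10, 9, 5, 3, 4, 1, 6]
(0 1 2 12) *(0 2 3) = [1, 3, 12, 0, 4, 5, 6, 7, 8, 9, 10, 11, 2] = (0 1 3)(2 12)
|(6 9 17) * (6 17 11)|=|(17)(6 9 11)|=3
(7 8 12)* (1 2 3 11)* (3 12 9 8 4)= (1 2 12 7 4 3 11)(8 9)= [0, 2, 12, 11, 3, 5, 6, 4, 9, 8, 10, 1, 7]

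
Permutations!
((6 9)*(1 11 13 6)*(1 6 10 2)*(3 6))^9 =[0, 2, 10, 3, 4, 5, 6, 7, 8, 9, 13, 1, 12, 11] =(1 2 10 13 11)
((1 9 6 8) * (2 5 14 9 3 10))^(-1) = (1 8 6 9 14 5 2 10 3) = [0, 8, 10, 1, 4, 2, 9, 7, 6, 14, 3, 11, 12, 13, 5]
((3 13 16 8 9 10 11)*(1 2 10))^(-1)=(1 9 8 16 13 3 11 10 2)=[0, 9, 1, 11, 4, 5, 6, 7, 16, 8, 2, 10, 12, 3, 14, 15, 13]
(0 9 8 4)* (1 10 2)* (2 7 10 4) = (0 9 8 2 1 4)(7 10) = [9, 4, 1, 3, 0, 5, 6, 10, 2, 8, 7]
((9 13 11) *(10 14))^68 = [0, 1, 2, 3, 4, 5, 6, 7, 8, 11, 10, 13, 12, 9, 14] = (14)(9 11 13)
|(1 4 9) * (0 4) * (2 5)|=|(0 4 9 1)(2 5)|=4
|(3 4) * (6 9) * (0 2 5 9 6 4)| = |(0 2 5 9 4 3)| = 6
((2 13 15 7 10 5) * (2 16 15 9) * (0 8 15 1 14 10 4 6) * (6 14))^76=(0 6 1 16 5 10 14 4 7 15 8)(2 13 9)=[6, 16, 13, 3, 7, 10, 1, 15, 0, 2, 14, 11, 12, 9, 4, 8, 5]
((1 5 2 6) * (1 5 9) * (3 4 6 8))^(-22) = (9)(2 3 6)(4 5 8) = [0, 1, 3, 6, 5, 8, 2, 7, 4, 9]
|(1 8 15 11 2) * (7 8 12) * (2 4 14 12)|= 14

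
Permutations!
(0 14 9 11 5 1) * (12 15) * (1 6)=[14, 0, 2, 3, 4, 6, 1, 7, 8, 11, 10, 5, 15, 13, 9, 12]=(0 14 9 11 5 6 1)(12 15)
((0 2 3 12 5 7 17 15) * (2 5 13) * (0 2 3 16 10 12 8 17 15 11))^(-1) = (0 11 17 8 3 13 12 10 16 2 15 7 5) = [11, 1, 15, 13, 4, 0, 6, 5, 3, 9, 16, 17, 10, 12, 14, 7, 2, 8]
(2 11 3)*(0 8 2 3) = (0 8 2 11) = [8, 1, 11, 3, 4, 5, 6, 7, 2, 9, 10, 0]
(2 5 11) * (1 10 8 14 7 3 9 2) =(1 10 8 14 7 3 9 2 5 11) =[0, 10, 5, 9, 4, 11, 6, 3, 14, 2, 8, 1, 12, 13, 7]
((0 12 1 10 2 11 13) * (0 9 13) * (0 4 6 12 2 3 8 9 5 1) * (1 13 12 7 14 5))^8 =(0 13 2 1 11 10 4 3 6 8 7 9 14 12 5) =[13, 11, 1, 6, 3, 0, 8, 9, 7, 14, 4, 10, 5, 2, 12]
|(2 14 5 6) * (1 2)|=5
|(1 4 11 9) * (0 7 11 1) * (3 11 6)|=6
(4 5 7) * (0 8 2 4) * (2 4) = [8, 1, 2, 3, 5, 7, 6, 0, 4] = (0 8 4 5 7)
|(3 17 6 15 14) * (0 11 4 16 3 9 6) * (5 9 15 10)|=12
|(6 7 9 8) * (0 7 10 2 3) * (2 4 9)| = |(0 7 2 3)(4 9 8 6 10)| = 20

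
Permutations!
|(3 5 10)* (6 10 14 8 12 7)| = 8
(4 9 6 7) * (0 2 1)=[2, 0, 1, 3, 9, 5, 7, 4, 8, 6]=(0 2 1)(4 9 6 7)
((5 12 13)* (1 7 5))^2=(1 5 13 7 12)=[0, 5, 2, 3, 4, 13, 6, 12, 8, 9, 10, 11, 1, 7]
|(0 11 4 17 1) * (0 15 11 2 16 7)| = |(0 2 16 7)(1 15 11 4 17)| = 20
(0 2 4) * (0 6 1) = (0 2 4 6 1) = [2, 0, 4, 3, 6, 5, 1]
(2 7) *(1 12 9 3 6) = (1 12 9 3 6)(2 7) = [0, 12, 7, 6, 4, 5, 1, 2, 8, 3, 10, 11, 9]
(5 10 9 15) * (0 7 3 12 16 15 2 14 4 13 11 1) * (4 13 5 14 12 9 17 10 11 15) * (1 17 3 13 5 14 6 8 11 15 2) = (0 7 13 2 12 16 4 14 5 15 6 8 11 17 10 3 9 1) = [7, 0, 12, 9, 14, 15, 8, 13, 11, 1, 3, 17, 16, 2, 5, 6, 4, 10]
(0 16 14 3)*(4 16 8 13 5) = (0 8 13 5 4 16 14 3) = [8, 1, 2, 0, 16, 4, 6, 7, 13, 9, 10, 11, 12, 5, 3, 15, 14]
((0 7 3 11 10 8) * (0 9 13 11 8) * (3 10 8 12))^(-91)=(0 10 7)(3 12)(8 9 13 11)=[10, 1, 2, 12, 4, 5, 6, 0, 9, 13, 7, 8, 3, 11]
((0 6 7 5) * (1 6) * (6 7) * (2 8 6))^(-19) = (0 1 7 5)(2 6 8) = [1, 7, 6, 3, 4, 0, 8, 5, 2]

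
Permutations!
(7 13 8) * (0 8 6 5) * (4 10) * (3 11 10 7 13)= (0 8 13 6 5)(3 11 10 4 7)= [8, 1, 2, 11, 7, 0, 5, 3, 13, 9, 4, 10, 12, 6]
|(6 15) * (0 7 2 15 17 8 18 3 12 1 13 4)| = |(0 7 2 15 6 17 8 18 3 12 1 13 4)| = 13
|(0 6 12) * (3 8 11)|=3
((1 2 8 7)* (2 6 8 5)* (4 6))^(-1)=(1 7 8 6 4)(2 5)=[0, 7, 5, 3, 1, 2, 4, 8, 6]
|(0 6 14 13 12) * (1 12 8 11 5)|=9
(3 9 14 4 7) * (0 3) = [3, 1, 2, 9, 7, 5, 6, 0, 8, 14, 10, 11, 12, 13, 4] = (0 3 9 14 4 7)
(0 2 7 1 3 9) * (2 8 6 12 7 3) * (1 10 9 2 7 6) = (0 8 1 7 10 9)(2 3)(6 12) = [8, 7, 3, 2, 4, 5, 12, 10, 1, 0, 9, 11, 6]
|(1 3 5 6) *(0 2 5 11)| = 7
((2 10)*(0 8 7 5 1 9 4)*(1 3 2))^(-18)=(0 7 3 10 9)(1 4 8 5 2)=[7, 4, 1, 10, 8, 2, 6, 3, 5, 0, 9]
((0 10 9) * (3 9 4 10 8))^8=(10)=[0, 1, 2, 3, 4, 5, 6, 7, 8, 9, 10]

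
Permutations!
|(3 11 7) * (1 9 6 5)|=12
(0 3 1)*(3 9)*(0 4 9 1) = (0 1 4 9 3) = [1, 4, 2, 0, 9, 5, 6, 7, 8, 3]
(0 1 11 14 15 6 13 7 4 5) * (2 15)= (0 1 11 14 2 15 6 13 7 4 5)= [1, 11, 15, 3, 5, 0, 13, 4, 8, 9, 10, 14, 12, 7, 2, 6]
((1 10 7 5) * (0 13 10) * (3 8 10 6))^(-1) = (0 1 5 7 10 8 3 6 13) = [1, 5, 2, 6, 4, 7, 13, 10, 3, 9, 8, 11, 12, 0]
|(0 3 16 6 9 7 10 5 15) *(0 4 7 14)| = 30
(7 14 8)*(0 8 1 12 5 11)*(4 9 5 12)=(0 8 7 14 1 4 9 5 11)=[8, 4, 2, 3, 9, 11, 6, 14, 7, 5, 10, 0, 12, 13, 1]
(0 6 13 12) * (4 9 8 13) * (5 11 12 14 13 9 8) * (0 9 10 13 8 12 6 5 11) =(0 5)(4 12 9 11 6)(8 10 13 14) =[5, 1, 2, 3, 12, 0, 4, 7, 10, 11, 13, 6, 9, 14, 8]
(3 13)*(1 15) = (1 15)(3 13) = [0, 15, 2, 13, 4, 5, 6, 7, 8, 9, 10, 11, 12, 3, 14, 1]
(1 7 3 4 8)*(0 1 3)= (0 1 7)(3 4 8)= [1, 7, 2, 4, 8, 5, 6, 0, 3]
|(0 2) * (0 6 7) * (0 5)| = |(0 2 6 7 5)| = 5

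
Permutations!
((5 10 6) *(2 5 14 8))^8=[0, 1, 10, 3, 4, 6, 8, 7, 5, 9, 14, 11, 12, 13, 2]=(2 10 14)(5 6 8)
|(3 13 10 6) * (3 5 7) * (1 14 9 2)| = 12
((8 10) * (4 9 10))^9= (4 9 10 8)= [0, 1, 2, 3, 9, 5, 6, 7, 4, 10, 8]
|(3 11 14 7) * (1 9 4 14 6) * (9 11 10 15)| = 21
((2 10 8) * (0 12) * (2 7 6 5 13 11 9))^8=(2 9 11 13 5 6 7 8 10)=[0, 1, 9, 3, 4, 6, 7, 8, 10, 11, 2, 13, 12, 5]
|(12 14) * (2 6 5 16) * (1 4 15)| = 12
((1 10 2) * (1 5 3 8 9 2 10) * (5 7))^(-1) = [0, 1, 9, 5, 4, 7, 6, 2, 3, 8, 10] = (10)(2 9 8 3 5 7)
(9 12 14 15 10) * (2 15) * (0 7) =(0 7)(2 15 10 9 12 14) =[7, 1, 15, 3, 4, 5, 6, 0, 8, 12, 9, 11, 14, 13, 2, 10]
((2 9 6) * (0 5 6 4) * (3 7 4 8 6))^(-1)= (0 4 7 3 5)(2 6 8 9)= [4, 1, 6, 5, 7, 0, 8, 3, 9, 2]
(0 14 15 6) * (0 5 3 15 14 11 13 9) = (0 11 13 9)(3 15 6 5) = [11, 1, 2, 15, 4, 3, 5, 7, 8, 0, 10, 13, 12, 9, 14, 6]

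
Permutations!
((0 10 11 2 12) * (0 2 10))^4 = (12) = [0, 1, 2, 3, 4, 5, 6, 7, 8, 9, 10, 11, 12]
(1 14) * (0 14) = [14, 0, 2, 3, 4, 5, 6, 7, 8, 9, 10, 11, 12, 13, 1] = (0 14 1)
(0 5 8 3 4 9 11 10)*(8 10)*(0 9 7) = [5, 1, 2, 4, 7, 10, 6, 0, 3, 11, 9, 8] = (0 5 10 9 11 8 3 4 7)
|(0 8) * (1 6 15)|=|(0 8)(1 6 15)|=6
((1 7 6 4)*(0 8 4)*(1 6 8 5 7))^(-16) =(0 7 4)(5 8 6) =[7, 1, 2, 3, 0, 8, 5, 4, 6]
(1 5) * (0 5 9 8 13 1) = (0 5)(1 9 8 13) = [5, 9, 2, 3, 4, 0, 6, 7, 13, 8, 10, 11, 12, 1]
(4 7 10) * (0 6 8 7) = (0 6 8 7 10 4) = [6, 1, 2, 3, 0, 5, 8, 10, 7, 9, 4]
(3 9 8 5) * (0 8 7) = (0 8 5 3 9 7) = [8, 1, 2, 9, 4, 3, 6, 0, 5, 7]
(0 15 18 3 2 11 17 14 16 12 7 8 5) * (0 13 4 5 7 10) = (0 15 18 3 2 11 17 14 16 12 10)(4 5 13)(7 8) = [15, 1, 11, 2, 5, 13, 6, 8, 7, 9, 0, 17, 10, 4, 16, 18, 12, 14, 3]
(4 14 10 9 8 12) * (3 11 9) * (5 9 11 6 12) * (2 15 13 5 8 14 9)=[0, 1, 15, 6, 9, 2, 12, 7, 8, 14, 3, 11, 4, 5, 10, 13]=(2 15 13 5)(3 6 12 4 9 14 10)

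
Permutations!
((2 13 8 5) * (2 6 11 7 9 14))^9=[0, 1, 2, 3, 4, 5, 6, 7, 8, 9, 10, 11, 12, 13, 14]=(14)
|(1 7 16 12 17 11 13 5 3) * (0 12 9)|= |(0 12 17 11 13 5 3 1 7 16 9)|= 11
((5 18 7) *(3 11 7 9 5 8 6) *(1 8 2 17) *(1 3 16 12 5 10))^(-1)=(1 10 9 18 5 12 16 6 8)(2 7 11 3 17)=[0, 10, 7, 17, 4, 12, 8, 11, 1, 18, 9, 3, 16, 13, 14, 15, 6, 2, 5]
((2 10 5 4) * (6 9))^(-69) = (2 4 5 10)(6 9) = [0, 1, 4, 3, 5, 10, 9, 7, 8, 6, 2]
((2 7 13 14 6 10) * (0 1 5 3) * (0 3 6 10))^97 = (0 1 5 6)(2 13 10 7 14) = [1, 5, 13, 3, 4, 6, 0, 14, 8, 9, 7, 11, 12, 10, 2]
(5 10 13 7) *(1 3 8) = [0, 3, 2, 8, 4, 10, 6, 5, 1, 9, 13, 11, 12, 7] = (1 3 8)(5 10 13 7)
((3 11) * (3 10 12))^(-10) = [0, 1, 2, 10, 4, 5, 6, 7, 8, 9, 3, 12, 11] = (3 10)(11 12)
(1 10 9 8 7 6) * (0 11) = (0 11)(1 10 9 8 7 6) = [11, 10, 2, 3, 4, 5, 1, 6, 7, 8, 9, 0]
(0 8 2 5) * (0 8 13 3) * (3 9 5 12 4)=(0 13 9 5 8 2 12 4 3)=[13, 1, 12, 0, 3, 8, 6, 7, 2, 5, 10, 11, 4, 9]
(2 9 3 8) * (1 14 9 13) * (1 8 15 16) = [0, 14, 13, 15, 4, 5, 6, 7, 2, 3, 10, 11, 12, 8, 9, 16, 1] = (1 14 9 3 15 16)(2 13 8)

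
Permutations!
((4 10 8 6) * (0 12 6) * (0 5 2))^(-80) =(12) =[0, 1, 2, 3, 4, 5, 6, 7, 8, 9, 10, 11, 12]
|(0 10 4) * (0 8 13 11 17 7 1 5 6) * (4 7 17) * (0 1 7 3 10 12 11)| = 6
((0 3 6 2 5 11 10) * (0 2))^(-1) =(0 6 3)(2 10 11 5) =[6, 1, 10, 0, 4, 2, 3, 7, 8, 9, 11, 5]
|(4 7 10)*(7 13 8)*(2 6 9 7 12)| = |(2 6 9 7 10 4 13 8 12)| = 9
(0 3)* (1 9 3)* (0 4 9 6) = (0 1 6)(3 4 9) = [1, 6, 2, 4, 9, 5, 0, 7, 8, 3]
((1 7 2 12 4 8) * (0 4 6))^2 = [8, 2, 6, 3, 1, 5, 4, 12, 7, 9, 10, 11, 0] = (0 8 7 12)(1 2 6 4)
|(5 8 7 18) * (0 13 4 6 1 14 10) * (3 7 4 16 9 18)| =|(0 13 16 9 18 5 8 4 6 1 14 10)(3 7)| =12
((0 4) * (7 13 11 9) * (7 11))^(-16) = (13) = [0, 1, 2, 3, 4, 5, 6, 7, 8, 9, 10, 11, 12, 13]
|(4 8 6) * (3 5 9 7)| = |(3 5 9 7)(4 8 6)| = 12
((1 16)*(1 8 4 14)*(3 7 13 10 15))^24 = (1 14 4 8 16)(3 15 10 13 7) = [0, 14, 2, 15, 8, 5, 6, 3, 16, 9, 13, 11, 12, 7, 4, 10, 1]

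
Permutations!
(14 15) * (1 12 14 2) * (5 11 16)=[0, 12, 1, 3, 4, 11, 6, 7, 8, 9, 10, 16, 14, 13, 15, 2, 5]=(1 12 14 15 2)(5 11 16)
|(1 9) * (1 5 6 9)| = |(5 6 9)| = 3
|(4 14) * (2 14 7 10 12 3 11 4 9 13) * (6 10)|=|(2 14 9 13)(3 11 4 7 6 10 12)|=28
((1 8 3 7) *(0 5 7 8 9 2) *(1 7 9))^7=(0 2 9 5)(3 8)=[2, 1, 9, 8, 4, 0, 6, 7, 3, 5]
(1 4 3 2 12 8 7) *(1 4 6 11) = [0, 6, 12, 2, 3, 5, 11, 4, 7, 9, 10, 1, 8] = (1 6 11)(2 12 8 7 4 3)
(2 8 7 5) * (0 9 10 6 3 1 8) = (0 9 10 6 3 1 8 7 5 2) = [9, 8, 0, 1, 4, 2, 3, 5, 7, 10, 6]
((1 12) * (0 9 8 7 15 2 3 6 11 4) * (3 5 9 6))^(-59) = (0 6 11 4)(1 12)(2 5 9 8 7 15) = [6, 12, 5, 3, 0, 9, 11, 15, 7, 8, 10, 4, 1, 13, 14, 2]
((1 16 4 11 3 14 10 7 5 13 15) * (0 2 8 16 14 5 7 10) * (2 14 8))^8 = (1 15 13 5 3 11 4 16 8) = [0, 15, 2, 11, 16, 3, 6, 7, 1, 9, 10, 4, 12, 5, 14, 13, 8]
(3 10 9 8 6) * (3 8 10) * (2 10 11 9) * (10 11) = [0, 1, 11, 3, 4, 5, 8, 7, 6, 10, 2, 9] = (2 11 9 10)(6 8)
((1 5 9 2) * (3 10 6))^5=[0, 5, 1, 6, 4, 9, 10, 7, 8, 2, 3]=(1 5 9 2)(3 6 10)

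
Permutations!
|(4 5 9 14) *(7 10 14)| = 6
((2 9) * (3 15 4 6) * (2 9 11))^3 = [0, 1, 11, 6, 15, 5, 4, 7, 8, 9, 10, 2, 12, 13, 14, 3] = (2 11)(3 6 4 15)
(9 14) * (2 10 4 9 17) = (2 10 4 9 14 17) = [0, 1, 10, 3, 9, 5, 6, 7, 8, 14, 4, 11, 12, 13, 17, 15, 16, 2]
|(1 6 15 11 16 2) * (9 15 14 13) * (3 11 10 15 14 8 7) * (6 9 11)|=28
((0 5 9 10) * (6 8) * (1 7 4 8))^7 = (0 10 9 5)(1 4 6 7 8) = [10, 4, 2, 3, 6, 0, 7, 8, 1, 5, 9]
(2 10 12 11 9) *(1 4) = [0, 4, 10, 3, 1, 5, 6, 7, 8, 2, 12, 9, 11] = (1 4)(2 10 12 11 9)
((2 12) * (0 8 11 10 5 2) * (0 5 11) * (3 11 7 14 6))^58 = (2 12 5)(3 14 10)(6 7 11) = [0, 1, 12, 14, 4, 2, 7, 11, 8, 9, 3, 6, 5, 13, 10]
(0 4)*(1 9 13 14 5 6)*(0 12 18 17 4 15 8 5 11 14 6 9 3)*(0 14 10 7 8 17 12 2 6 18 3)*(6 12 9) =(0 15 17 4 2 12 3 14 11 10 7 8 5 6 1)(9 13 18) =[15, 0, 12, 14, 2, 6, 1, 8, 5, 13, 7, 10, 3, 18, 11, 17, 16, 4, 9]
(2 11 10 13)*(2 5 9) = (2 11 10 13 5 9) = [0, 1, 11, 3, 4, 9, 6, 7, 8, 2, 13, 10, 12, 5]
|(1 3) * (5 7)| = |(1 3)(5 7)| = 2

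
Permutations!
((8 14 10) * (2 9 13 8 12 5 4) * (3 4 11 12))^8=[0, 1, 2, 3, 4, 12, 6, 7, 8, 9, 10, 5, 11, 13, 14]=(14)(5 12 11)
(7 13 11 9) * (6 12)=(6 12)(7 13 11 9)=[0, 1, 2, 3, 4, 5, 12, 13, 8, 7, 10, 9, 6, 11]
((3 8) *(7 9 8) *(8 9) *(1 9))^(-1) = [0, 9, 2, 8, 4, 5, 6, 3, 7, 1] = (1 9)(3 8 7)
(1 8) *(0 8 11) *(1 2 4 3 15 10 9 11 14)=(0 8 2 4 3 15 10 9 11)(1 14)=[8, 14, 4, 15, 3, 5, 6, 7, 2, 11, 9, 0, 12, 13, 1, 10]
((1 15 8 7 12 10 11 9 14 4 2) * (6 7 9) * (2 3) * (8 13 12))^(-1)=(1 2 3 4 14 9 8 7 6 11 10 12 13 15)=[0, 2, 3, 4, 14, 5, 11, 6, 7, 8, 12, 10, 13, 15, 9, 1]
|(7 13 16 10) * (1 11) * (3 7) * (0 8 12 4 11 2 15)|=|(0 8 12 4 11 1 2 15)(3 7 13 16 10)|=40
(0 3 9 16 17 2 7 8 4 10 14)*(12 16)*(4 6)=[3, 1, 7, 9, 10, 5, 4, 8, 6, 12, 14, 11, 16, 13, 0, 15, 17, 2]=(0 3 9 12 16 17 2 7 8 6 4 10 14)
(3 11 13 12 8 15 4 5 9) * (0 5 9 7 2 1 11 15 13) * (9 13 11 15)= (0 5 7 2 1 15 4 13 12 8 11)(3 9)= [5, 15, 1, 9, 13, 7, 6, 2, 11, 3, 10, 0, 8, 12, 14, 4]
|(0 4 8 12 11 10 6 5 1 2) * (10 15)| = |(0 4 8 12 11 15 10 6 5 1 2)| = 11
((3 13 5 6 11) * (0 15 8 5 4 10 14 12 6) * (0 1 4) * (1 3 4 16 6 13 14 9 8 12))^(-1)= [13, 14, 2, 5, 11, 8, 16, 7, 9, 10, 4, 6, 15, 12, 3, 0, 1]= (0 13 12 15)(1 14 3 5 8 9 10 4 11 6 16)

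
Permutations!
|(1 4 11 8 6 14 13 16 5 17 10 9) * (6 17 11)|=|(1 4 6 14 13 16 5 11 8 17 10 9)|=12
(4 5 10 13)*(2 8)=[0, 1, 8, 3, 5, 10, 6, 7, 2, 9, 13, 11, 12, 4]=(2 8)(4 5 10 13)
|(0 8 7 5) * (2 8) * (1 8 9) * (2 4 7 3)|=|(0 4 7 5)(1 8 3 2 9)|=20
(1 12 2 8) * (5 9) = (1 12 2 8)(5 9) = [0, 12, 8, 3, 4, 9, 6, 7, 1, 5, 10, 11, 2]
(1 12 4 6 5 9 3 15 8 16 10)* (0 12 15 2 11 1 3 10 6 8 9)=[12, 15, 11, 2, 8, 0, 5, 7, 16, 10, 3, 1, 4, 13, 14, 9, 6]=(0 12 4 8 16 6 5)(1 15 9 10 3 2 11)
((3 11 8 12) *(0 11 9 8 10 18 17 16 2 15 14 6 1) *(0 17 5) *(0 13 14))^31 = (0 13 16 10 6 15 5 17 11 14 2 18 1)(3 12 8 9) = [13, 0, 18, 12, 4, 17, 15, 7, 9, 3, 6, 14, 8, 16, 2, 5, 10, 11, 1]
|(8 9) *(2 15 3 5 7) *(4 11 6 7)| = 8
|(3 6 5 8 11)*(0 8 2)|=7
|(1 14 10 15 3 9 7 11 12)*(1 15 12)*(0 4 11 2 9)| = 9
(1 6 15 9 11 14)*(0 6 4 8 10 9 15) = (15)(0 6)(1 4 8 10 9 11 14) = [6, 4, 2, 3, 8, 5, 0, 7, 10, 11, 9, 14, 12, 13, 1, 15]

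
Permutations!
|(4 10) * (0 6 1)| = 6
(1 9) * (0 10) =(0 10)(1 9) =[10, 9, 2, 3, 4, 5, 6, 7, 8, 1, 0]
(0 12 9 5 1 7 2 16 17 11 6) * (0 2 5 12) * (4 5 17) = (1 7 17 11 6 2 16 4 5)(9 12) = [0, 7, 16, 3, 5, 1, 2, 17, 8, 12, 10, 6, 9, 13, 14, 15, 4, 11]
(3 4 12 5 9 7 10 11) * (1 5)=(1 5 9 7 10 11 3 4 12)=[0, 5, 2, 4, 12, 9, 6, 10, 8, 7, 11, 3, 1]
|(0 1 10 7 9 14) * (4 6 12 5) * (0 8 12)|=11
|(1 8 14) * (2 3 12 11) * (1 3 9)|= |(1 8 14 3 12 11 2 9)|= 8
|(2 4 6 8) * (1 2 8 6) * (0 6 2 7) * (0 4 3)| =12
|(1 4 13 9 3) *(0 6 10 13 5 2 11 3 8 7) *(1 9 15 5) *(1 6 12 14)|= 16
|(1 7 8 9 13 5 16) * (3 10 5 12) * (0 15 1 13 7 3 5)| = 60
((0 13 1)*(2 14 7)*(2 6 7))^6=[0, 1, 2, 3, 4, 5, 6, 7, 8, 9, 10, 11, 12, 13, 14]=(14)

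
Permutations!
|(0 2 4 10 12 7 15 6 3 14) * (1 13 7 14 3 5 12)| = |(0 2 4 10 1 13 7 15 6 5 12 14)| = 12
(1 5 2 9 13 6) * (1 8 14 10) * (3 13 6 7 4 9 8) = (1 5 2 8 14 10)(3 13 7 4 9 6) = [0, 5, 8, 13, 9, 2, 3, 4, 14, 6, 1, 11, 12, 7, 10]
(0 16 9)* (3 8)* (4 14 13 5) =[16, 1, 2, 8, 14, 4, 6, 7, 3, 0, 10, 11, 12, 5, 13, 15, 9] =(0 16 9)(3 8)(4 14 13 5)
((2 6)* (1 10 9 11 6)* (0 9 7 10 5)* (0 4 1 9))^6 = [0, 1, 11, 3, 4, 5, 9, 7, 8, 6, 10, 2] = (2 11)(6 9)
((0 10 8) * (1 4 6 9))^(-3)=(10)(1 4 6 9)=[0, 4, 2, 3, 6, 5, 9, 7, 8, 1, 10]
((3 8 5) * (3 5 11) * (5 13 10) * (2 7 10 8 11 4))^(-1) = (2 4 8 13 5 10 7)(3 11) = [0, 1, 4, 11, 8, 10, 6, 2, 13, 9, 7, 3, 12, 5]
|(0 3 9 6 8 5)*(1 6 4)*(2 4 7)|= |(0 3 9 7 2 4 1 6 8 5)|= 10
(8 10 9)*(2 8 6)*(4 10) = (2 8 4 10 9 6) = [0, 1, 8, 3, 10, 5, 2, 7, 4, 6, 9]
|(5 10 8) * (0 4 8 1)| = |(0 4 8 5 10 1)| = 6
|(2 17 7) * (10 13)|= |(2 17 7)(10 13)|= 6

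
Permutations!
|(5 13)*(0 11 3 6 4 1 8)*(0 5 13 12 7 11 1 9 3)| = 28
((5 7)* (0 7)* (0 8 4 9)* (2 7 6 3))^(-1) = (0 9 4 8 5 7 2 3 6) = [9, 1, 3, 6, 8, 7, 0, 2, 5, 4]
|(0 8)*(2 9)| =2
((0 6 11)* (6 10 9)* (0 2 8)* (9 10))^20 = [6, 1, 0, 3, 4, 5, 2, 7, 9, 11, 10, 8] = (0 6 2)(8 9 11)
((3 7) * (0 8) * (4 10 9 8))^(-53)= (0 10 8 4 9)(3 7)= [10, 1, 2, 7, 9, 5, 6, 3, 4, 0, 8]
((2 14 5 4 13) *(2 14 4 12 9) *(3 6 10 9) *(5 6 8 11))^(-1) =[0, 1, 9, 12, 2, 11, 14, 7, 3, 10, 6, 8, 5, 4, 13] =(2 9 10 6 14 13 4)(3 12 5 11 8)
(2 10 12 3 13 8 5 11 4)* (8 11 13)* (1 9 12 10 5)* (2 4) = [0, 9, 5, 8, 4, 13, 6, 7, 1, 12, 10, 2, 3, 11] = (1 9 12 3 8)(2 5 13 11)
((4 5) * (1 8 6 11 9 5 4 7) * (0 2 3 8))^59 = (0 1 7 5 9 11 6 8 3 2) = [1, 7, 0, 2, 4, 9, 8, 5, 3, 11, 10, 6]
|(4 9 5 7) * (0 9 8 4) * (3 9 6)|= 6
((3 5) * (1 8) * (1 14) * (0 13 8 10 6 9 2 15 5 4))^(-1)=(0 4 3 5 15 2 9 6 10 1 14 8 13)=[4, 14, 9, 5, 3, 15, 10, 7, 13, 6, 1, 11, 12, 0, 8, 2]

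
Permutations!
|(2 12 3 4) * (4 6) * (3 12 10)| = |(12)(2 10 3 6 4)| = 5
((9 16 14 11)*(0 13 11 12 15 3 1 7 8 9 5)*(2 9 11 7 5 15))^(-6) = (0 8 3)(1 13 11)(2 12 14 16 9)(5 7 15) = [8, 13, 12, 0, 4, 7, 6, 15, 3, 2, 10, 1, 14, 11, 16, 5, 9]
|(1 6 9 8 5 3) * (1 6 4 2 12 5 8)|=|(1 4 2 12 5 3 6 9)|=8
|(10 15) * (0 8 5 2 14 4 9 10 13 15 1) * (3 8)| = |(0 3 8 5 2 14 4 9 10 1)(13 15)| = 10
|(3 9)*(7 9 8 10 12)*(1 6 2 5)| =|(1 6 2 5)(3 8 10 12 7 9)| =12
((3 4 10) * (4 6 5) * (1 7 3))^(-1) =(1 10 4 5 6 3 7) =[0, 10, 2, 7, 5, 6, 3, 1, 8, 9, 4]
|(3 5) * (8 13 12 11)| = |(3 5)(8 13 12 11)| = 4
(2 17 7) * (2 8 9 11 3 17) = (3 17 7 8 9 11) = [0, 1, 2, 17, 4, 5, 6, 8, 9, 11, 10, 3, 12, 13, 14, 15, 16, 7]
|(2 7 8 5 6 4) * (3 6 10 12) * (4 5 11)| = 5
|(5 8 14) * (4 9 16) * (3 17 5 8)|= |(3 17 5)(4 9 16)(8 14)|= 6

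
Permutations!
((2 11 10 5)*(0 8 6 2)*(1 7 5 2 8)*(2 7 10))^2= [10, 7, 2, 3, 4, 1, 6, 0, 8, 9, 5, 11]= (11)(0 10 5 1 7)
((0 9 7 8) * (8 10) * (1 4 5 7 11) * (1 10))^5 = (11)(1 4 5 7) = [0, 4, 2, 3, 5, 7, 6, 1, 8, 9, 10, 11]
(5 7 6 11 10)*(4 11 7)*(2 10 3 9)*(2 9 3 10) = (4 11 10 5)(6 7) = [0, 1, 2, 3, 11, 4, 7, 6, 8, 9, 5, 10]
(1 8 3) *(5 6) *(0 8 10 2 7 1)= (0 8 3)(1 10 2 7)(5 6)= [8, 10, 7, 0, 4, 6, 5, 1, 3, 9, 2]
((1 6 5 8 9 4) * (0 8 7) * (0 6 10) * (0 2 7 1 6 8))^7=(1 6 9 7 10 5 4 8 2)=[0, 6, 1, 3, 8, 4, 9, 10, 2, 7, 5]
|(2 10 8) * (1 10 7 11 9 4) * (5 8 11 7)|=15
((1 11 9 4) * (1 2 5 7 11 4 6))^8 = [0, 1, 2, 3, 4, 5, 6, 7, 8, 9, 10, 11] = (11)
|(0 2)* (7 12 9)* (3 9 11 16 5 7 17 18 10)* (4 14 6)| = 30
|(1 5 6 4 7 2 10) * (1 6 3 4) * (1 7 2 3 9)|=6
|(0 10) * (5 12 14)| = 6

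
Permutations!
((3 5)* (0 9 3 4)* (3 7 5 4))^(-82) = (0 7 3)(4 9 5) = [7, 1, 2, 0, 9, 4, 6, 3, 8, 5]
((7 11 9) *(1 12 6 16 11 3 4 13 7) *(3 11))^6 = (1 13 6 11 3)(4 12 7 16 9) = [0, 13, 2, 1, 12, 5, 11, 16, 8, 4, 10, 3, 7, 6, 14, 15, 9]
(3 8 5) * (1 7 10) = (1 7 10)(3 8 5) = [0, 7, 2, 8, 4, 3, 6, 10, 5, 9, 1]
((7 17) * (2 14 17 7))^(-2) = (2 14 17) = [0, 1, 14, 3, 4, 5, 6, 7, 8, 9, 10, 11, 12, 13, 17, 15, 16, 2]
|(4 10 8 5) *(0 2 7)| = |(0 2 7)(4 10 8 5)| = 12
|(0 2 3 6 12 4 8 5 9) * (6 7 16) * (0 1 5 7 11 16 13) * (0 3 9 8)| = 14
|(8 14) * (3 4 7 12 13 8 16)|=8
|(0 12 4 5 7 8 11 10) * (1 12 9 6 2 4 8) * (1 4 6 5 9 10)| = |(0 10)(1 12 8 11)(2 6)(4 9 5 7)| = 4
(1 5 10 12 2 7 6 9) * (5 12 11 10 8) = (1 12 2 7 6 9)(5 8)(10 11) = [0, 12, 7, 3, 4, 8, 9, 6, 5, 1, 11, 10, 2]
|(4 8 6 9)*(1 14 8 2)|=7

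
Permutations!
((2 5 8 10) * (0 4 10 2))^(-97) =(0 10 4)(2 8 5) =[10, 1, 8, 3, 0, 2, 6, 7, 5, 9, 4]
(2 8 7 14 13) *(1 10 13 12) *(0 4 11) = (0 4 11)(1 10 13 2 8 7 14 12) = [4, 10, 8, 3, 11, 5, 6, 14, 7, 9, 13, 0, 1, 2, 12]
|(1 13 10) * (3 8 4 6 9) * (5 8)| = |(1 13 10)(3 5 8 4 6 9)| = 6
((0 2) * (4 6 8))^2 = (4 8 6) = [0, 1, 2, 3, 8, 5, 4, 7, 6]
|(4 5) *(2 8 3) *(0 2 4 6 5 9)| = |(0 2 8 3 4 9)(5 6)| = 6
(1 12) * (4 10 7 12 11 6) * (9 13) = (1 11 6 4 10 7 12)(9 13) = [0, 11, 2, 3, 10, 5, 4, 12, 8, 13, 7, 6, 1, 9]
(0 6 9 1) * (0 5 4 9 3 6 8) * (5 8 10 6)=[10, 8, 2, 5, 9, 4, 3, 7, 0, 1, 6]=(0 10 6 3 5 4 9 1 8)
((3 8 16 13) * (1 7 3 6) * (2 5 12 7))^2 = (1 5 7 8 13)(2 12 3 16 6) = [0, 5, 12, 16, 4, 7, 2, 8, 13, 9, 10, 11, 3, 1, 14, 15, 6]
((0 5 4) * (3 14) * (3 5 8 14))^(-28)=(0 14 4 8 5)=[14, 1, 2, 3, 8, 0, 6, 7, 5, 9, 10, 11, 12, 13, 4]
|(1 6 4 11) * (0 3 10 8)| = |(0 3 10 8)(1 6 4 11)| = 4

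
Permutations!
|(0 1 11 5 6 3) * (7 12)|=|(0 1 11 5 6 3)(7 12)|=6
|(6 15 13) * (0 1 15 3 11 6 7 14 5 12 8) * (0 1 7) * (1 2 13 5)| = |(0 7 14 1 15 5 12 8 2 13)(3 11 6)| = 30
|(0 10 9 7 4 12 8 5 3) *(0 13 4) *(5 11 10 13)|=|(0 13 4 12 8 11 10 9 7)(3 5)|=18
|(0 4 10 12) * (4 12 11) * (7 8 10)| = 10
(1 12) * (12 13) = (1 13 12) = [0, 13, 2, 3, 4, 5, 6, 7, 8, 9, 10, 11, 1, 12]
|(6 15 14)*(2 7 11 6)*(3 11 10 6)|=|(2 7 10 6 15 14)(3 11)|=6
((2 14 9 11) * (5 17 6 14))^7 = (17) = [0, 1, 2, 3, 4, 5, 6, 7, 8, 9, 10, 11, 12, 13, 14, 15, 16, 17]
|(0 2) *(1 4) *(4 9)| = 6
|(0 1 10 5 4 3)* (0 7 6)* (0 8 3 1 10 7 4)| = |(0 10 5)(1 7 6 8 3 4)| = 6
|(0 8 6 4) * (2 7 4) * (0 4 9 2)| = |(0 8 6)(2 7 9)| = 3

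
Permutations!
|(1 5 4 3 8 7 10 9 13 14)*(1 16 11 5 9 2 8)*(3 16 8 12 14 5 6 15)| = |(1 9 13 5 4 16 11 6 15 3)(2 12 14 8 7 10)| = 30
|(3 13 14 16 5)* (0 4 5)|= |(0 4 5 3 13 14 16)|= 7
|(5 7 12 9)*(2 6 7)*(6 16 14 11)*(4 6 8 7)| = |(2 16 14 11 8 7 12 9 5)(4 6)| = 18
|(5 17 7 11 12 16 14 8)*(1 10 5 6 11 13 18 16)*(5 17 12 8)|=|(1 10 17 7 13 18 16 14 5 12)(6 11 8)|=30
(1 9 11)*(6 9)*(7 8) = (1 6 9 11)(7 8) = [0, 6, 2, 3, 4, 5, 9, 8, 7, 11, 10, 1]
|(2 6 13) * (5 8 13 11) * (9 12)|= |(2 6 11 5 8 13)(9 12)|= 6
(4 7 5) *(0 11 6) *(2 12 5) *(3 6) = (0 11 3 6)(2 12 5 4 7) = [11, 1, 12, 6, 7, 4, 0, 2, 8, 9, 10, 3, 5]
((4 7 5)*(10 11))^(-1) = (4 5 7)(10 11) = [0, 1, 2, 3, 5, 7, 6, 4, 8, 9, 11, 10]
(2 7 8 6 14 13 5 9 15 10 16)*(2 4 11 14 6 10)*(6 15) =(2 7 8 10 16 4 11 14 13 5 9 6 15) =[0, 1, 7, 3, 11, 9, 15, 8, 10, 6, 16, 14, 12, 5, 13, 2, 4]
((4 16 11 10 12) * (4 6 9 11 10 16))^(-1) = (6 12 10 16 11 9) = [0, 1, 2, 3, 4, 5, 12, 7, 8, 6, 16, 9, 10, 13, 14, 15, 11]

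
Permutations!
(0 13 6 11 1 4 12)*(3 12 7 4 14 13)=(0 3 12)(1 14 13 6 11)(4 7)=[3, 14, 2, 12, 7, 5, 11, 4, 8, 9, 10, 1, 0, 6, 13]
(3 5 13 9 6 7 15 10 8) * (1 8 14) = (1 8 3 5 13 9 6 7 15 10 14) = [0, 8, 2, 5, 4, 13, 7, 15, 3, 6, 14, 11, 12, 9, 1, 10]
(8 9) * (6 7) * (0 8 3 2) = (0 8 9 3 2)(6 7) = [8, 1, 0, 2, 4, 5, 7, 6, 9, 3]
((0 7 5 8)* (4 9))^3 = (0 8 5 7)(4 9) = [8, 1, 2, 3, 9, 7, 6, 0, 5, 4]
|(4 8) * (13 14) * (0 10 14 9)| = 10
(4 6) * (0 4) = (0 4 6) = [4, 1, 2, 3, 6, 5, 0]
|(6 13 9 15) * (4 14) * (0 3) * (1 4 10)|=|(0 3)(1 4 14 10)(6 13 9 15)|=4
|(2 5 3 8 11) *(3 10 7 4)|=|(2 5 10 7 4 3 8 11)|=8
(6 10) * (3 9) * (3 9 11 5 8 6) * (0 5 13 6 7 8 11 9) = (0 5 11 13 6 10 3 9)(7 8) = [5, 1, 2, 9, 4, 11, 10, 8, 7, 0, 3, 13, 12, 6]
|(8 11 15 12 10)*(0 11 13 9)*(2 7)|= |(0 11 15 12 10 8 13 9)(2 7)|= 8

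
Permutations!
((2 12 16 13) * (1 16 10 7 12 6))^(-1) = (1 6 2 13 16)(7 10 12) = [0, 6, 13, 3, 4, 5, 2, 10, 8, 9, 12, 11, 7, 16, 14, 15, 1]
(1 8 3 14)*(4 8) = (1 4 8 3 14) = [0, 4, 2, 14, 8, 5, 6, 7, 3, 9, 10, 11, 12, 13, 1]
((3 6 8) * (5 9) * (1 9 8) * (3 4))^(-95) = (1 8 6 5 3 9 4) = [0, 8, 2, 9, 1, 3, 5, 7, 6, 4]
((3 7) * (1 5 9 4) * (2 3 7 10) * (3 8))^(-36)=(10)=[0, 1, 2, 3, 4, 5, 6, 7, 8, 9, 10]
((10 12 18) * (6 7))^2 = (10 18 12) = [0, 1, 2, 3, 4, 5, 6, 7, 8, 9, 18, 11, 10, 13, 14, 15, 16, 17, 12]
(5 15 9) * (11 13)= (5 15 9)(11 13)= [0, 1, 2, 3, 4, 15, 6, 7, 8, 5, 10, 13, 12, 11, 14, 9]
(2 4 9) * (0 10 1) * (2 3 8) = (0 10 1)(2 4 9 3 8) = [10, 0, 4, 8, 9, 5, 6, 7, 2, 3, 1]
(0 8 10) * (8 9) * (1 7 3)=(0 9 8 10)(1 7 3)=[9, 7, 2, 1, 4, 5, 6, 3, 10, 8, 0]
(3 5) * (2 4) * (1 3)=(1 3 5)(2 4)=[0, 3, 4, 5, 2, 1]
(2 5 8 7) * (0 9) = (0 9)(2 5 8 7) = [9, 1, 5, 3, 4, 8, 6, 2, 7, 0]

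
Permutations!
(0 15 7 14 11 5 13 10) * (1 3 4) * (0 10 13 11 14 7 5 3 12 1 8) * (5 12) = (0 15 12 1 5 11 3 4 8) = [15, 5, 2, 4, 8, 11, 6, 7, 0, 9, 10, 3, 1, 13, 14, 12]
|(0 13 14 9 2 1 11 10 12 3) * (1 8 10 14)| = 11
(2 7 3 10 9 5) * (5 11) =(2 7 3 10 9 11 5) =[0, 1, 7, 10, 4, 2, 6, 3, 8, 11, 9, 5]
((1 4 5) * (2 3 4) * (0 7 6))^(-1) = (0 6 7)(1 5 4 3 2) = [6, 5, 1, 2, 3, 4, 7, 0]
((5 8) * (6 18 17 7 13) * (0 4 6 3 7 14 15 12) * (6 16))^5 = [17, 1, 2, 13, 14, 8, 12, 3, 5, 9, 10, 11, 18, 7, 16, 6, 15, 4, 0] = (0 17 4 14 16 15 6 12 18)(3 13 7)(5 8)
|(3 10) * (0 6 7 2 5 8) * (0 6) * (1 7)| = 6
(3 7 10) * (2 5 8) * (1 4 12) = (1 4 12)(2 5 8)(3 7 10) = [0, 4, 5, 7, 12, 8, 6, 10, 2, 9, 3, 11, 1]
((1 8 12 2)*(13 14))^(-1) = (1 2 12 8)(13 14) = [0, 2, 12, 3, 4, 5, 6, 7, 1, 9, 10, 11, 8, 14, 13]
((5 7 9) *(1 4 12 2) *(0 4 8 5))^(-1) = [9, 2, 12, 3, 0, 8, 6, 5, 1, 7, 10, 11, 4] = (0 9 7 5 8 1 2 12 4)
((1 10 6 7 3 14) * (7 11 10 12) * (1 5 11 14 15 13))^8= (1 7 15)(3 13 12)(5 6 11 14 10)= [0, 7, 2, 13, 4, 6, 11, 15, 8, 9, 5, 14, 3, 12, 10, 1]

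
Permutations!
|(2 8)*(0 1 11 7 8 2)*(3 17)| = |(0 1 11 7 8)(3 17)| = 10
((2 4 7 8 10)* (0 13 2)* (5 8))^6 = (0 8 7 2)(4 13 10 5) = [8, 1, 0, 3, 13, 4, 6, 2, 7, 9, 5, 11, 12, 10]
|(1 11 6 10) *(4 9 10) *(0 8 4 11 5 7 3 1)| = 20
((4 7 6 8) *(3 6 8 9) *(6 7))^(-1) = [0, 1, 2, 9, 8, 5, 4, 3, 7, 6] = (3 9 6 4 8 7)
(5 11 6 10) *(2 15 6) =[0, 1, 15, 3, 4, 11, 10, 7, 8, 9, 5, 2, 12, 13, 14, 6] =(2 15 6 10 5 11)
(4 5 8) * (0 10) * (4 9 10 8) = (0 8 9 10)(4 5) = [8, 1, 2, 3, 5, 4, 6, 7, 9, 10, 0]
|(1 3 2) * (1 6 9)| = |(1 3 2 6 9)| = 5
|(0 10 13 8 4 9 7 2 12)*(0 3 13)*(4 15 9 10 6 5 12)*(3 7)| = |(0 6 5 12 7 2 4 10)(3 13 8 15 9)| = 40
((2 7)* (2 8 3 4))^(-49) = [0, 1, 7, 4, 2, 5, 6, 8, 3] = (2 7 8 3 4)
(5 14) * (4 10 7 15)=[0, 1, 2, 3, 10, 14, 6, 15, 8, 9, 7, 11, 12, 13, 5, 4]=(4 10 7 15)(5 14)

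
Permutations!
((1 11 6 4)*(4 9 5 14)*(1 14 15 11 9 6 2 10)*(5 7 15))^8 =[0, 9, 10, 3, 4, 5, 6, 15, 8, 7, 1, 2, 12, 13, 14, 11] =(1 9 7 15 11 2 10)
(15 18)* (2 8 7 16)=(2 8 7 16)(15 18)=[0, 1, 8, 3, 4, 5, 6, 16, 7, 9, 10, 11, 12, 13, 14, 18, 2, 17, 15]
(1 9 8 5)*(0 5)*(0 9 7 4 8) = (0 5 1 7 4 8 9) = [5, 7, 2, 3, 8, 1, 6, 4, 9, 0]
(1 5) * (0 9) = (0 9)(1 5) = [9, 5, 2, 3, 4, 1, 6, 7, 8, 0]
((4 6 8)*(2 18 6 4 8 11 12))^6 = [0, 1, 18, 3, 4, 5, 11, 7, 8, 9, 10, 12, 2, 13, 14, 15, 16, 17, 6] = (2 18 6 11 12)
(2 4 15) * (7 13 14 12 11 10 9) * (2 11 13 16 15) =[0, 1, 4, 3, 2, 5, 6, 16, 8, 7, 9, 10, 13, 14, 12, 11, 15] =(2 4)(7 16 15 11 10 9)(12 13 14)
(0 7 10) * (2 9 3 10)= (0 7 2 9 3 10)= [7, 1, 9, 10, 4, 5, 6, 2, 8, 3, 0]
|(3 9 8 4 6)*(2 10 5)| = 15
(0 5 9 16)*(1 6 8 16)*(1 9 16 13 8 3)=(0 5 16)(1 6 3)(8 13)=[5, 6, 2, 1, 4, 16, 3, 7, 13, 9, 10, 11, 12, 8, 14, 15, 0]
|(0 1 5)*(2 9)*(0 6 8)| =10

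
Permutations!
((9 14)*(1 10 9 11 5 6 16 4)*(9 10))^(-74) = (1 16 5 14)(4 6 11 9) = [0, 16, 2, 3, 6, 14, 11, 7, 8, 4, 10, 9, 12, 13, 1, 15, 5]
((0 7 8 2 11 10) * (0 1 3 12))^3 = (0 2 1)(3 7 11)(8 10 12) = [2, 0, 1, 7, 4, 5, 6, 11, 10, 9, 12, 3, 8]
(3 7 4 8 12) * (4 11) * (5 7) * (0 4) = (0 4 8 12 3 5 7 11) = [4, 1, 2, 5, 8, 7, 6, 11, 12, 9, 10, 0, 3]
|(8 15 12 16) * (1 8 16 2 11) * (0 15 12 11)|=7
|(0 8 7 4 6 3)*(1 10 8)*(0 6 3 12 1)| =8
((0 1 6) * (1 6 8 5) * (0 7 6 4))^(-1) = (0 4)(1 5 8)(6 7) = [4, 5, 2, 3, 0, 8, 7, 6, 1]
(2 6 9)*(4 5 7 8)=[0, 1, 6, 3, 5, 7, 9, 8, 4, 2]=(2 6 9)(4 5 7 8)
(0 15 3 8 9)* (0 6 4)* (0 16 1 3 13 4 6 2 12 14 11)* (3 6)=[15, 6, 12, 8, 16, 5, 3, 7, 9, 2, 10, 0, 14, 4, 11, 13, 1]=(0 15 13 4 16 1 6 3 8 9 2 12 14 11)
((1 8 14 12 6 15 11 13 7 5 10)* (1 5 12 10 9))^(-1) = [0, 9, 2, 3, 4, 10, 12, 13, 1, 5, 14, 15, 7, 11, 8, 6] = (1 9 5 10 14 8)(6 12 7 13 11 15)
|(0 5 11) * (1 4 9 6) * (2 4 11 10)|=9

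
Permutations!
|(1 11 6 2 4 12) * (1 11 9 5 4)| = 8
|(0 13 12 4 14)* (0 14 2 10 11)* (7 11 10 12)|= |(14)(0 13 7 11)(2 12 4)|= 12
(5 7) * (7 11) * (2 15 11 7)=(2 15 11)(5 7)=[0, 1, 15, 3, 4, 7, 6, 5, 8, 9, 10, 2, 12, 13, 14, 11]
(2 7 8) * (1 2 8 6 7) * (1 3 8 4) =(1 2 3 8 4)(6 7) =[0, 2, 3, 8, 1, 5, 7, 6, 4]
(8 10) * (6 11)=[0, 1, 2, 3, 4, 5, 11, 7, 10, 9, 8, 6]=(6 11)(8 10)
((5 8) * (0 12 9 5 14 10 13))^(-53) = [5, 1, 2, 3, 4, 10, 6, 7, 13, 14, 12, 11, 8, 9, 0] = (0 5 10 12 8 13 9 14)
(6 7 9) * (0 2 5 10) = (0 2 5 10)(6 7 9) = [2, 1, 5, 3, 4, 10, 7, 9, 8, 6, 0]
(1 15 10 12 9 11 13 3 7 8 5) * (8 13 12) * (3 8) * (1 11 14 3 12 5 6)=[0, 15, 2, 7, 4, 11, 1, 13, 6, 14, 12, 5, 9, 8, 3, 10]=(1 15 10 12 9 14 3 7 13 8 6)(5 11)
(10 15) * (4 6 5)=(4 6 5)(10 15)=[0, 1, 2, 3, 6, 4, 5, 7, 8, 9, 15, 11, 12, 13, 14, 10]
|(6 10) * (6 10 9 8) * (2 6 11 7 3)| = |(2 6 9 8 11 7 3)| = 7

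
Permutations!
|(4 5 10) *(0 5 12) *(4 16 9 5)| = 12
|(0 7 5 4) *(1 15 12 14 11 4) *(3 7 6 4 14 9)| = 42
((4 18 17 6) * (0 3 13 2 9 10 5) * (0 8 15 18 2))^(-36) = (2 8 6 10 18)(4 5 17 9 15) = [0, 1, 8, 3, 5, 17, 10, 7, 6, 15, 18, 11, 12, 13, 14, 4, 16, 9, 2]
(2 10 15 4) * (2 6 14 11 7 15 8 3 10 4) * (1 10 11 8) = [0, 10, 4, 11, 6, 5, 14, 15, 3, 9, 1, 7, 12, 13, 8, 2] = (1 10)(2 4 6 14 8 3 11 7 15)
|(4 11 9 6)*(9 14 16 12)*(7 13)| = |(4 11 14 16 12 9 6)(7 13)| = 14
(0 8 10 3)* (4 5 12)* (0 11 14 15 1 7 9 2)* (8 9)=(0 9 2)(1 7 8 10 3 11 14 15)(4 5 12)=[9, 7, 0, 11, 5, 12, 6, 8, 10, 2, 3, 14, 4, 13, 15, 1]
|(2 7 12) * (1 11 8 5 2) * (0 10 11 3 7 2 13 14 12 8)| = |(0 10 11)(1 3 7 8 5 13 14 12)| = 24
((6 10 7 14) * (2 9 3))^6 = (6 7)(10 14) = [0, 1, 2, 3, 4, 5, 7, 6, 8, 9, 14, 11, 12, 13, 10]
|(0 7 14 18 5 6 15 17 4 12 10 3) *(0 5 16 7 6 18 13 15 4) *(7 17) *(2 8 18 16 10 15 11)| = |(0 6 4 12 15 7 14 13 11 2 8 18 10 3 5 16 17)| = 17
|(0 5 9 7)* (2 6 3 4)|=|(0 5 9 7)(2 6 3 4)|=4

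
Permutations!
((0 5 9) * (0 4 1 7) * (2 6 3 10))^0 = [0, 1, 2, 3, 4, 5, 6, 7, 8, 9, 10] = (10)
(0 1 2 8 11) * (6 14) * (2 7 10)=(0 1 7 10 2 8 11)(6 14)=[1, 7, 8, 3, 4, 5, 14, 10, 11, 9, 2, 0, 12, 13, 6]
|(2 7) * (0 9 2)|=4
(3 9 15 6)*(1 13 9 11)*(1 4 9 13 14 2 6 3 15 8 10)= (1 14 2 6 15 3 11 4 9 8 10)= [0, 14, 6, 11, 9, 5, 15, 7, 10, 8, 1, 4, 12, 13, 2, 3]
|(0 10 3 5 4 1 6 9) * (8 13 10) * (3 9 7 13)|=|(0 8 3 5 4 1 6 7 13 10 9)|=11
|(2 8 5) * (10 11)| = 6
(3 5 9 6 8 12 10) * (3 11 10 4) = [0, 1, 2, 5, 3, 9, 8, 7, 12, 6, 11, 10, 4] = (3 5 9 6 8 12 4)(10 11)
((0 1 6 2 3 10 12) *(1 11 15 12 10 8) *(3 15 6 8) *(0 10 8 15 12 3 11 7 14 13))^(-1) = (0 13 14 7)(1 8 10 12 2 6 11 3 15) = [13, 8, 6, 15, 4, 5, 11, 0, 10, 9, 12, 3, 2, 14, 7, 1]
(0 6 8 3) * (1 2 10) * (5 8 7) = (0 6 7 5 8 3)(1 2 10) = [6, 2, 10, 0, 4, 8, 7, 5, 3, 9, 1]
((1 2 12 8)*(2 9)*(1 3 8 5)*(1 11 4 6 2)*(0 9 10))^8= (2 5 4)(6 12 11)= [0, 1, 5, 3, 2, 4, 12, 7, 8, 9, 10, 6, 11]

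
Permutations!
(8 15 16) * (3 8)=(3 8 15 16)=[0, 1, 2, 8, 4, 5, 6, 7, 15, 9, 10, 11, 12, 13, 14, 16, 3]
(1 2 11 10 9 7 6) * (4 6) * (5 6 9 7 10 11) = (11)(1 2 5 6)(4 9 10 7) = [0, 2, 5, 3, 9, 6, 1, 4, 8, 10, 7, 11]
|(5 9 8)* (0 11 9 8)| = |(0 11 9)(5 8)| = 6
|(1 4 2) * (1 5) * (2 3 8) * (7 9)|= |(1 4 3 8 2 5)(7 9)|= 6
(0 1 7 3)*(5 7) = [1, 5, 2, 0, 4, 7, 6, 3] = (0 1 5 7 3)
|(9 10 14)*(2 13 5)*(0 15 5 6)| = 6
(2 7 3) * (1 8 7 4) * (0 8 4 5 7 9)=(0 8 9)(1 4)(2 5 7 3)=[8, 4, 5, 2, 1, 7, 6, 3, 9, 0]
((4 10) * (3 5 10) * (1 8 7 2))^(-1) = (1 2 7 8)(3 4 10 5) = [0, 2, 7, 4, 10, 3, 6, 8, 1, 9, 5]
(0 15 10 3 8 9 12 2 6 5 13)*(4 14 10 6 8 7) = [15, 1, 8, 7, 14, 13, 5, 4, 9, 12, 3, 11, 2, 0, 10, 6] = (0 15 6 5 13)(2 8 9 12)(3 7 4 14 10)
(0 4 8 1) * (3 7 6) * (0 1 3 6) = (0 4 8 3 7) = [4, 1, 2, 7, 8, 5, 6, 0, 3]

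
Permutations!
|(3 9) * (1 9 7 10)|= |(1 9 3 7 10)|= 5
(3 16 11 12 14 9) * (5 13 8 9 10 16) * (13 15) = [0, 1, 2, 5, 4, 15, 6, 7, 9, 3, 16, 12, 14, 8, 10, 13, 11] = (3 5 15 13 8 9)(10 16 11 12 14)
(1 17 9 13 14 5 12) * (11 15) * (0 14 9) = (0 14 5 12 1 17)(9 13)(11 15) = [14, 17, 2, 3, 4, 12, 6, 7, 8, 13, 10, 15, 1, 9, 5, 11, 16, 0]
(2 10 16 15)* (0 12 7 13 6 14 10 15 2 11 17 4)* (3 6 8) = (0 12 7 13 8 3 6 14 10 16 2 15 11 17 4) = [12, 1, 15, 6, 0, 5, 14, 13, 3, 9, 16, 17, 7, 8, 10, 11, 2, 4]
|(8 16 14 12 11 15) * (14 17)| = |(8 16 17 14 12 11 15)| = 7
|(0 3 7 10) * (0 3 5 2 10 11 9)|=8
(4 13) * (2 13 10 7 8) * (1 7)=(1 7 8 2 13 4 10)=[0, 7, 13, 3, 10, 5, 6, 8, 2, 9, 1, 11, 12, 4]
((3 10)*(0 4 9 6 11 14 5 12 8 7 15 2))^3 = (0 6 5 7)(2 9 14 8)(3 10)(4 11 12 15) = [6, 1, 9, 10, 11, 7, 5, 0, 2, 14, 3, 12, 15, 13, 8, 4]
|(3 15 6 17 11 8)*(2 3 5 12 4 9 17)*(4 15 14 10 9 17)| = 13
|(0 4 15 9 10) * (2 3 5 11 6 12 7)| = 35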